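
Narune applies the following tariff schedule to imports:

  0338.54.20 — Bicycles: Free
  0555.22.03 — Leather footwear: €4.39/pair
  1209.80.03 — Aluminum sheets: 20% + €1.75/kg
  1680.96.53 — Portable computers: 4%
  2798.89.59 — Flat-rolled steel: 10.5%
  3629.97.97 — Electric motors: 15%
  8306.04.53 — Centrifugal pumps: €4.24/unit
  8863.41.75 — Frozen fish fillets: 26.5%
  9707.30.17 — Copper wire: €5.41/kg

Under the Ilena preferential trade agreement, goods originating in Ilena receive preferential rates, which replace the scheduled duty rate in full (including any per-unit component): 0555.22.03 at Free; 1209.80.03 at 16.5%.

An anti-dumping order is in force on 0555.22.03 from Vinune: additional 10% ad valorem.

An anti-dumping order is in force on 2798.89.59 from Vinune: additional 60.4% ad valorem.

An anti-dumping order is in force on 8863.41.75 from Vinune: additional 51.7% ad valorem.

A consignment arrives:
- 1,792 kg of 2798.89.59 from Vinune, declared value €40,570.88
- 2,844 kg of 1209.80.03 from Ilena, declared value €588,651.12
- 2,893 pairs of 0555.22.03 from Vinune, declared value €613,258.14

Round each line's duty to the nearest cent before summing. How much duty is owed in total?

€199,918.26

Line 1 (2798.89.59, Vinune, 1,792 kg, €40,570.88):
Base rate for 2798.89.59 is 10.5%.
Additional duty on 2798.89.59 from Vinune: +60.4%. Applied ad valorem rate: 10.5% + 60.4% = 70.9%.
Duty = €40,570.88 × 70.9% = €28,764.75.
Line 2 (1209.80.03, Ilena, 2,844 kg, €588,651.12):
Base rate for 1209.80.03 is 20% + €1.75/kg.
Origin Ilena qualifies under the Narune–Ilena agreement and 1209.80.03 is covered: preferential rate 16.5% applies instead.
Duty = €588,651.12 × 16.5% = €97,127.43.
Line 3 (0555.22.03, Vinune, 2,893 pairs, €613,258.14):
Base rate for 0555.22.03 is €4.39/pair.
0555.22.03 has an FTA preferential rate, but origin Vinune is not Ilena; base rate stands.
Additional duty on 0555.22.03 from Vinune: +10% ad valorem. Applied ad valorem rate = 10%.
Duty = €613,258.14 × 10% + 2,893 × €4.39 = €74,026.08.
Total = €28,764.75 + €97,127.43 + €74,026.08 = €199,918.26.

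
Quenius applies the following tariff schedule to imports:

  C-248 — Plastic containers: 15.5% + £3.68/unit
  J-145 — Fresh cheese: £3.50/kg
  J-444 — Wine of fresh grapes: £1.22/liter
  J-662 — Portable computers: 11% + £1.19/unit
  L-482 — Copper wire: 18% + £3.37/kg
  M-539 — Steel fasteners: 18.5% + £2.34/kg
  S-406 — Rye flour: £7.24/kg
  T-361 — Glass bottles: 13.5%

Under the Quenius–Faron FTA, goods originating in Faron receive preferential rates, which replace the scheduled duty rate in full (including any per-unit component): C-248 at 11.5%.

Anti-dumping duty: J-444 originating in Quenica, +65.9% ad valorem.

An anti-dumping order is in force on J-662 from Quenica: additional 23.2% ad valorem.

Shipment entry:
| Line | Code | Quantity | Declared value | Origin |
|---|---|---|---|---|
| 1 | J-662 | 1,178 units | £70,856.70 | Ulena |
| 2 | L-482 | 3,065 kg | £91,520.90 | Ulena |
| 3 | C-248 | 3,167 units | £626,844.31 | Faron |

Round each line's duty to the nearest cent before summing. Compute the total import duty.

Line 1 (J-662, Ulena, 1,178 units, £70,856.70):
Base rate for J-662 is 11% + £1.19/unit.
The additional-duty order on J-662 targets Quenica, not Ulena; it does not apply.
Duty = £70,856.70 × 11% + 1,178 × £1.19 = £9,196.06.
Line 2 (L-482, Ulena, 3,065 kg, £91,520.90):
Base rate for L-482 is 18% + £3.37/kg.
Duty = £91,520.90 × 18% + 3,065 × £3.37 = £26,802.81.
Line 3 (C-248, Faron, 3,167 units, £626,844.31):
Base rate for C-248 is 15.5% + £3.68/unit.
Origin Faron qualifies under the Quenius–Faron agreement and C-248 is covered: preferential rate 11.5% applies instead.
Duty = £626,844.31 × 11.5% = £72,087.10.
Total = £9,196.06 + £26,802.81 + £72,087.10 = £108,085.97.

£108,085.97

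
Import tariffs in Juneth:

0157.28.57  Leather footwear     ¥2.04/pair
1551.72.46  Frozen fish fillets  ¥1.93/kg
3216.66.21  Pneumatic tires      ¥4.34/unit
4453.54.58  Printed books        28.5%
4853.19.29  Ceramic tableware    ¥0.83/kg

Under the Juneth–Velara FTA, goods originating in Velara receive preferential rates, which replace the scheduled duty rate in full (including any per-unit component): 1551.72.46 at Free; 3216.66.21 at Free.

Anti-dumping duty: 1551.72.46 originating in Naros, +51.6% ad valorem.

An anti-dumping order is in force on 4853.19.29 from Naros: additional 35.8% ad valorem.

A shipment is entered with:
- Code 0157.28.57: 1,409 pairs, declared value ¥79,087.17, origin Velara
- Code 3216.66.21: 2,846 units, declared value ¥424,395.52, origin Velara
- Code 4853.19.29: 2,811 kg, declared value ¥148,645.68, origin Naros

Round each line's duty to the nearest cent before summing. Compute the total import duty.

Line 1 (0157.28.57, Velara, 1,409 pairs, ¥79,087.17):
Base rate for 0157.28.57 is ¥2.04/pair.
Origin Velara is the FTA partner but 0157.28.57 is not on the preference list; base rate stands.
Duty = 1,409 × ¥2.04 = ¥2,874.36.
Line 2 (3216.66.21, Velara, 2,846 units, ¥424,395.52):
Base rate for 3216.66.21 is ¥4.34/unit.
Origin Velara qualifies under the Juneth–Velara agreement and 3216.66.21 is covered: preferential rate Free applies instead.
Duty = ¥424,395.52 × 0% = ¥0.00.
Line 3 (4853.19.29, Naros, 2,811 kg, ¥148,645.68):
Base rate for 4853.19.29 is ¥0.83/kg.
Additional duty on 4853.19.29 from Naros: +35.8% ad valorem. Applied ad valorem rate = 35.8%.
Duty = ¥148,645.68 × 35.8% + 2,811 × ¥0.83 = ¥55,548.28.
Total = ¥2,874.36 + ¥0.00 + ¥55,548.28 = ¥58,422.64.

¥58,422.64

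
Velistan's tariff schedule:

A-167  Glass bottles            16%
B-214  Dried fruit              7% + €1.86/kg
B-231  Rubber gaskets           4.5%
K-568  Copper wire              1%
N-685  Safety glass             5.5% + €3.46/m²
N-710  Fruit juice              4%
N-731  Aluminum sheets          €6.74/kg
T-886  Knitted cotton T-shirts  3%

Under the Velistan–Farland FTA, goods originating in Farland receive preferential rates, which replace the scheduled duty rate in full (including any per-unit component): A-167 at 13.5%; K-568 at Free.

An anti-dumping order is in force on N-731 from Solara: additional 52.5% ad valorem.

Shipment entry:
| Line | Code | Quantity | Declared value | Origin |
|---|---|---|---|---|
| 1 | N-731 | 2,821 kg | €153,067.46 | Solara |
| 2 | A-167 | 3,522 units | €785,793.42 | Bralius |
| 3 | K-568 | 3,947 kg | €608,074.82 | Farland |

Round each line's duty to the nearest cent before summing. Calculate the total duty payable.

Line 1 (N-731, Solara, 2,821 kg, €153,067.46):
Base rate for N-731 is €6.74/kg.
Additional duty on N-731 from Solara: +52.5% ad valorem. Applied ad valorem rate = 52.5%.
Duty = €153,067.46 × 52.5% + 2,821 × €6.74 = €99,373.96.
Line 2 (A-167, Bralius, 3,522 units, €785,793.42):
Base rate for A-167 is 16%.
A-167 has an FTA preferential rate, but origin Bralius is not Farland; base rate stands.
Duty = €785,793.42 × 16% = €125,726.95.
Line 3 (K-568, Farland, 3,947 kg, €608,074.82):
Base rate for K-568 is 1%.
Origin Farland qualifies under the Velistan–Farland agreement and K-568 is covered: preferential rate Free applies instead.
Duty = €608,074.82 × 0% = €0.00.
Total = €99,373.96 + €125,726.95 + €0.00 = €225,100.91.

€225,100.91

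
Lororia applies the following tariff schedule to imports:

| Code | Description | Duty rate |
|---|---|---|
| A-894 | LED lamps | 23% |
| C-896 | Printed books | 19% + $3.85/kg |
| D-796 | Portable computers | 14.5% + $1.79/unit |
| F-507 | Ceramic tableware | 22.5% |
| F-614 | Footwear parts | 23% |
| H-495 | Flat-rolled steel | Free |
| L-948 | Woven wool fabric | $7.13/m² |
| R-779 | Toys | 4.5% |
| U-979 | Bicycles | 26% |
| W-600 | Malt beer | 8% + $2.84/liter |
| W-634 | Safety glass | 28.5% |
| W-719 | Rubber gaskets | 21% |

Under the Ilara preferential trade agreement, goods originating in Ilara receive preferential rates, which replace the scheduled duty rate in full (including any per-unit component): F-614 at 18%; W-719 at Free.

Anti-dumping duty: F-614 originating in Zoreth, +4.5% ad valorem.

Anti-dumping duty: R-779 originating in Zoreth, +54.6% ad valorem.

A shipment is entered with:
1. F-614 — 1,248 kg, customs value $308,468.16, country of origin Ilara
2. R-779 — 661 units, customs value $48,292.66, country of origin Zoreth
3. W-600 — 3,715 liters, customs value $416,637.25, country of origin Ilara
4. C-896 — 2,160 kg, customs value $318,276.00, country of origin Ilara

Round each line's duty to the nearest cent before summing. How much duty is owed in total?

Line 1 (F-614, Ilara, 1,248 kg, $308,468.16):
Base rate for F-614 is 23%.
Origin Ilara qualifies under the Lororia–Ilara agreement and F-614 is covered: preferential rate 18% applies instead.
The additional-duty order on F-614 targets Zoreth, not Ilara; it does not apply.
Duty = $308,468.16 × 18% = $55,524.27.
Line 2 (R-779, Zoreth, 661 units, $48,292.66):
Base rate for R-779 is 4.5%.
Additional duty on R-779 from Zoreth: +54.6%. Applied ad valorem rate: 4.5% + 54.6% = 59.1%.
Duty = $48,292.66 × 59.1% = $28,540.96.
Line 3 (W-600, Ilara, 3,715 liters, $416,637.25):
Base rate for W-600 is 8% + $2.84/liter.
Origin Ilara is the FTA partner but W-600 is not on the preference list; base rate stands.
Duty = $416,637.25 × 8% + 3,715 × $2.84 = $43,881.58.
Line 4 (C-896, Ilara, 2,160 kg, $318,276.00):
Base rate for C-896 is 19% + $3.85/kg.
Origin Ilara is the FTA partner but C-896 is not on the preference list; base rate stands.
Duty = $318,276.00 × 19% + 2,160 × $3.85 = $68,788.44.
Total = $55,524.27 + $28,540.96 + $43,881.58 + $68,788.44 = $196,735.25.

$196,735.25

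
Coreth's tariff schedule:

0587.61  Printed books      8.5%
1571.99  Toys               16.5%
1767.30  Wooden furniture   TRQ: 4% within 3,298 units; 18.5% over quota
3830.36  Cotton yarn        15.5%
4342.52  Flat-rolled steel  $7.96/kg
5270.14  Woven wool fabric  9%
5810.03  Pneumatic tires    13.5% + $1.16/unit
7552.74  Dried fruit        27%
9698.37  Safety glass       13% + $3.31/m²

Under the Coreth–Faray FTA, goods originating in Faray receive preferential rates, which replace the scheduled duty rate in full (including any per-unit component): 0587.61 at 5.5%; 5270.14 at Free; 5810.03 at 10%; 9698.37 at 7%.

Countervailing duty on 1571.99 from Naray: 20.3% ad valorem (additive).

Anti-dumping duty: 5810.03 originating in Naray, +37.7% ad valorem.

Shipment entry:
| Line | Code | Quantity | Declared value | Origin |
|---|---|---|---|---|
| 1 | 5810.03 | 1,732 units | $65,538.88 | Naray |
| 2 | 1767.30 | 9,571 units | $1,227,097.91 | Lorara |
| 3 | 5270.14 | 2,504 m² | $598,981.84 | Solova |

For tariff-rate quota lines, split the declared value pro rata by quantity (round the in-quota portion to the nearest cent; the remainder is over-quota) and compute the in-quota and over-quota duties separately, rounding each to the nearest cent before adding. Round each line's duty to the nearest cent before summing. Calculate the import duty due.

Line 1 (5810.03, Naray, 1,732 units, $65,538.88):
Base rate for 5810.03 is 13.5% + $1.16/unit.
5810.03 has an FTA preferential rate, but origin Naray is not Faray; base rate stands.
Additional duty on 5810.03 from Naray: +37.7%. Applied ad valorem rate: 13.5% + 37.7% = 51.2%.
Duty = $65,538.88 × 51.2% + 1,732 × $1.16 = $35,565.03.
Line 2 (1767.30, Lorara, 9,571 units, $1,227,097.91):
Code 1767.30 is under a tariff-rate quota (threshold 3,298 units). In-quota: 3,298 units at 4%; over-quota: 6,273 units at 18.5%.
Pro-rata value split: in-quota = $1,227,097.91 × 3,298/9,571 = $422,836.58; over-quota = $1,227,097.91 − $422,836.58 = $804,261.33.
In-quota duty = $422,836.58 × 4% = $16,913.46. Over-quota duty = $804,261.33 × 18.5% = $148,788.35.
Line duty = $16,913.46 + $148,788.35 = $165,701.81.
Line 3 (5270.14, Solova, 2,504 m², $598,981.84):
Base rate for 5270.14 is 9%.
5270.14 has an FTA preferential rate, but origin Solova is not Faray; base rate stands.
Duty = $598,981.84 × 9% = $53,908.37.
Total = $35,565.03 + $165,701.81 + $53,908.37 = $255,175.21.

$255,175.21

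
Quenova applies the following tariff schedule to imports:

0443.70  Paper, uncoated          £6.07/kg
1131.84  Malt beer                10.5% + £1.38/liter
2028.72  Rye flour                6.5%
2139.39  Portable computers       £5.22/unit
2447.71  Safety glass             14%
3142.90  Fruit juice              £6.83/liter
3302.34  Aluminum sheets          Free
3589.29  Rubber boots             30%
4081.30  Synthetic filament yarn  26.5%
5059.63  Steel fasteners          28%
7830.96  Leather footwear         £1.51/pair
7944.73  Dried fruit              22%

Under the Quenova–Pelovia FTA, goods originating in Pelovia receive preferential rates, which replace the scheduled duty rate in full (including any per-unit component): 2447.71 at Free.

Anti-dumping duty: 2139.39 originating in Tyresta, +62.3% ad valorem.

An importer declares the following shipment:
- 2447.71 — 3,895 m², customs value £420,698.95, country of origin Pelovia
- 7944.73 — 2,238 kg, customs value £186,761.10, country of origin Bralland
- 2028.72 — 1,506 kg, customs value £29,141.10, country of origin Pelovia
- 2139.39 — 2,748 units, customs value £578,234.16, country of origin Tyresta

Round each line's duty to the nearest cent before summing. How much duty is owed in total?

Line 1 (2447.71, Pelovia, 3,895 m², £420,698.95):
Base rate for 2447.71 is 14%.
Origin Pelovia qualifies under the Quenova–Pelovia agreement and 2447.71 is covered: preferential rate Free applies instead.
Duty = £420,698.95 × 0% = £0.00.
Line 2 (7944.73, Bralland, 2,238 kg, £186,761.10):
Base rate for 7944.73 is 22%.
Duty = £186,761.10 × 22% = £41,087.44.
Line 3 (2028.72, Pelovia, 1,506 kg, £29,141.10):
Base rate for 2028.72 is 6.5%.
Origin Pelovia is the FTA partner but 2028.72 is not on the preference list; base rate stands.
Duty = £29,141.10 × 6.5% = £1,894.17.
Line 4 (2139.39, Tyresta, 2,748 units, £578,234.16):
Base rate for 2139.39 is £5.22/unit.
Additional duty on 2139.39 from Tyresta: +62.3% ad valorem. Applied ad valorem rate = 62.3%.
Duty = £578,234.16 × 62.3% + 2,748 × £5.22 = £374,584.44.
Total = £0.00 + £41,087.44 + £1,894.17 + £374,584.44 = £417,566.05.

£417,566.05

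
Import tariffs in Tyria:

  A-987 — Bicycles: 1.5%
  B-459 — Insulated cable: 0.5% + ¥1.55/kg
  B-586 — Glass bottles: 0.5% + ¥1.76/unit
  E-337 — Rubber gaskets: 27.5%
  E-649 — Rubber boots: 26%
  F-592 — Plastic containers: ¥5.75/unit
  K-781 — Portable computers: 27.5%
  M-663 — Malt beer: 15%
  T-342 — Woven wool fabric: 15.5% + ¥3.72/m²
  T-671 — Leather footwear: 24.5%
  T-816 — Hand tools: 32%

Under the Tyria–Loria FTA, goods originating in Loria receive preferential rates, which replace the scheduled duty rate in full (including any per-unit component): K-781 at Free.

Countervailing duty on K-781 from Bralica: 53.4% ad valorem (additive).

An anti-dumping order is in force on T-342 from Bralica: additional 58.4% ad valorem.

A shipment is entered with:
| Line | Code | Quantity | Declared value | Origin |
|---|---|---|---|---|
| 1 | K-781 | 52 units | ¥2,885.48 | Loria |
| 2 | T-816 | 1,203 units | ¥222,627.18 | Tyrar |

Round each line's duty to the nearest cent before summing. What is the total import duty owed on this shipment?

¥71,240.70

Line 1 (K-781, Loria, 52 units, ¥2,885.48):
Base rate for K-781 is 27.5%.
Origin Loria qualifies under the Tyria–Loria agreement and K-781 is covered: preferential rate Free applies instead.
The additional-duty order on K-781 targets Bralica, not Loria; it does not apply.
Duty = ¥2,885.48 × 0% = ¥0.00.
Line 2 (T-816, Tyrar, 1,203 units, ¥222,627.18):
Base rate for T-816 is 32%.
Duty = ¥222,627.18 × 32% = ¥71,240.70.
Total = ¥0.00 + ¥71,240.70 = ¥71,240.70.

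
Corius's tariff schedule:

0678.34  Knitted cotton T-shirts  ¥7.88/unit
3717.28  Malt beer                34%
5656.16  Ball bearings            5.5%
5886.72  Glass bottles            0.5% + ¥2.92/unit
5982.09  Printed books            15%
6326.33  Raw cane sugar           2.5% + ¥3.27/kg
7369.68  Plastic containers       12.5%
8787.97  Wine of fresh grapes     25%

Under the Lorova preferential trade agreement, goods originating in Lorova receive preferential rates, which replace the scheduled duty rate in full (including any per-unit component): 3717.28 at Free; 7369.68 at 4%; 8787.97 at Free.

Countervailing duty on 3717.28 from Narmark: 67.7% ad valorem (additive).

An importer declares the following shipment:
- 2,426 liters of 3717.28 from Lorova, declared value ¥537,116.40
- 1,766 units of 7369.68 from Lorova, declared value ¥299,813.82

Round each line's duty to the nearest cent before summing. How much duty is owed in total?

Line 1 (3717.28, Lorova, 2,426 liters, ¥537,116.40):
Base rate for 3717.28 is 34%.
Origin Lorova qualifies under the Corius–Lorova agreement and 3717.28 is covered: preferential rate Free applies instead.
The additional-duty order on 3717.28 targets Narmark, not Lorova; it does not apply.
Duty = ¥537,116.40 × 0% = ¥0.00.
Line 2 (7369.68, Lorova, 1,766 units, ¥299,813.82):
Base rate for 7369.68 is 12.5%.
Origin Lorova qualifies under the Corius–Lorova agreement and 7369.68 is covered: preferential rate 4% applies instead.
Duty = ¥299,813.82 × 4% = ¥11,992.55.
Total = ¥0.00 + ¥11,992.55 = ¥11,992.55.

¥11,992.55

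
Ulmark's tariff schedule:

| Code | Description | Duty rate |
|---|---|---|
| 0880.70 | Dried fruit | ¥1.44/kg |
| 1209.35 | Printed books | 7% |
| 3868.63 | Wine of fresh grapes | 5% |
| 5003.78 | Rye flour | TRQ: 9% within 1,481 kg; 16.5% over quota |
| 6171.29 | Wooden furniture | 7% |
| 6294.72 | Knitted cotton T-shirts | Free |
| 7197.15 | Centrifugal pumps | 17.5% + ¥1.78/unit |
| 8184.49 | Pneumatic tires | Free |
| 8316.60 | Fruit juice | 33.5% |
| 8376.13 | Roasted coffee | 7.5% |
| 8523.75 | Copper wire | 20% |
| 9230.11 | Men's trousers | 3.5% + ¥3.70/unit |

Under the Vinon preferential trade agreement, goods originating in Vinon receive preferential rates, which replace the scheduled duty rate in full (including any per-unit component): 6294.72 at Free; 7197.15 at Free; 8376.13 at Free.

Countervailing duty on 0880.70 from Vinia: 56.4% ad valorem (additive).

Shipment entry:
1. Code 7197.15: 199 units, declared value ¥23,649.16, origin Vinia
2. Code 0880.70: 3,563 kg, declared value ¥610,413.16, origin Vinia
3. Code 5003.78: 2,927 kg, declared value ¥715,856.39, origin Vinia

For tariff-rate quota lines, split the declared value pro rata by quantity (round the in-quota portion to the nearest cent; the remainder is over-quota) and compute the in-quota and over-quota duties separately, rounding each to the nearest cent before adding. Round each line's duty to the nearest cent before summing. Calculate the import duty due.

¥444,847.26

Line 1 (7197.15, Vinia, 199 units, ¥23,649.16):
Base rate for 7197.15 is 17.5% + ¥1.78/unit.
7197.15 has an FTA preferential rate, but origin Vinia is not Vinon; base rate stands.
Duty = ¥23,649.16 × 17.5% + 199 × ¥1.78 = ¥4,492.82.
Line 2 (0880.70, Vinia, 3,563 kg, ¥610,413.16):
Base rate for 0880.70 is ¥1.44/kg.
Additional duty on 0880.70 from Vinia: +56.4% ad valorem. Applied ad valorem rate = 56.4%.
Duty = ¥610,413.16 × 56.4% + 3,563 × ¥1.44 = ¥349,403.74.
Line 3 (5003.78, Vinia, 2,927 kg, ¥715,856.39):
Code 5003.78 is under a tariff-rate quota (threshold 1,481 kg). In-quota: 1,481 kg at 9%; over-quota: 1,446 kg at 16.5%.
Pro-rata value split: in-quota = ¥715,856.39 × 1,481/2,927 = ¥362,208.17; over-quota = ¥715,856.39 − ¥362,208.17 = ¥353,648.22.
In-quota duty = ¥362,208.17 × 9% = ¥32,598.74. Over-quota duty = ¥353,648.22 × 16.5% = ¥58,351.96.
Line duty = ¥32,598.74 + ¥58,351.96 = ¥90,950.70.
Total = ¥4,492.82 + ¥349,403.74 + ¥90,950.70 = ¥444,847.26.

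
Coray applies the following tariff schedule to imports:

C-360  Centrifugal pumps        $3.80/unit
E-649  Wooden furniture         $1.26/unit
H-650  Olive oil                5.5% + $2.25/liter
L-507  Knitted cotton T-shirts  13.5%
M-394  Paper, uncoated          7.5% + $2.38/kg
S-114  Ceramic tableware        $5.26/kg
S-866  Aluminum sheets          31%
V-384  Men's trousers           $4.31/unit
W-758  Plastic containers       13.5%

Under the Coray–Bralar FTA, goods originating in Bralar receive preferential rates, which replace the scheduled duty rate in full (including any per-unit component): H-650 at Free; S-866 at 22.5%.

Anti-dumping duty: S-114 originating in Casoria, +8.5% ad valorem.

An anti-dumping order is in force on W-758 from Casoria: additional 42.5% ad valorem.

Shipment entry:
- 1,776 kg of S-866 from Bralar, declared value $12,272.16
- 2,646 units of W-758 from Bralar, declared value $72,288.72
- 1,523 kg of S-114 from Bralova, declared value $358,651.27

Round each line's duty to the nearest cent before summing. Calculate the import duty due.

Line 1 (S-866, Bralar, 1,776 kg, $12,272.16):
Base rate for S-866 is 31%.
Origin Bralar qualifies under the Coray–Bralar agreement and S-866 is covered: preferential rate 22.5% applies instead.
Duty = $12,272.16 × 22.5% = $2,761.24.
Line 2 (W-758, Bralar, 2,646 units, $72,288.72):
Base rate for W-758 is 13.5%.
Origin Bralar is the FTA partner but W-758 is not on the preference list; base rate stands.
The additional-duty order on W-758 targets Casoria, not Bralar; it does not apply.
Duty = $72,288.72 × 13.5% = $9,758.98.
Line 3 (S-114, Bralova, 1,523 kg, $358,651.27):
Base rate for S-114 is $5.26/kg.
The additional-duty order on S-114 targets Casoria, not Bralova; it does not apply.
Duty = 1,523 × $5.26 = $8,010.98.
Total = $2,761.24 + $9,758.98 + $8,010.98 = $20,531.20.

$20,531.20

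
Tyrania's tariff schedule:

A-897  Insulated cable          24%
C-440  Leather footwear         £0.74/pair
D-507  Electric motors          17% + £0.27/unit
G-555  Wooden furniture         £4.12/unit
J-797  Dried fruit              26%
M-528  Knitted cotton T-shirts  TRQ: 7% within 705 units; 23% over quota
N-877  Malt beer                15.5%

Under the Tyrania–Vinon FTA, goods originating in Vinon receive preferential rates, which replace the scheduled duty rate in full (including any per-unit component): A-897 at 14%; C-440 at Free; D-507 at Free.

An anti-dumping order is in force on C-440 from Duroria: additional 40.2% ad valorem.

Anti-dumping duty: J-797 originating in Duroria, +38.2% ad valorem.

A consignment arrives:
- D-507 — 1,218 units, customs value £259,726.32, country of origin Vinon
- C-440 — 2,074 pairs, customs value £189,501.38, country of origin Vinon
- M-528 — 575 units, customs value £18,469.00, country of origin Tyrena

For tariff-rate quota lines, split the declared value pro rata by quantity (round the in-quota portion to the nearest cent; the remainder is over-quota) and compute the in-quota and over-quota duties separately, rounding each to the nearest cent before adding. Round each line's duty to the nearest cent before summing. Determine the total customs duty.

Line 1 (D-507, Vinon, 1,218 units, £259,726.32):
Base rate for D-507 is 17% + £0.27/unit.
Origin Vinon qualifies under the Tyrania–Vinon agreement and D-507 is covered: preferential rate Free applies instead.
Duty = £259,726.32 × 0% = £0.00.
Line 2 (C-440, Vinon, 2,074 pairs, £189,501.38):
Base rate for C-440 is £0.74/pair.
Origin Vinon qualifies under the Tyrania–Vinon agreement and C-440 is covered: preferential rate Free applies instead.
The additional-duty order on C-440 targets Duroria, not Vinon; it does not apply.
Duty = £189,501.38 × 0% = £0.00.
Line 3 (M-528, Tyrena, 575 units, £18,469.00):
Code M-528 is under a tariff-rate quota (threshold 705 units). Quantity 575 units is within the quota, so the in-quota rate 7% applies to the full value.
Duty = £18,469.00 × 7% = £1,292.83.
Total = £0.00 + £0.00 + £1,292.83 = £1,292.83.

£1,292.83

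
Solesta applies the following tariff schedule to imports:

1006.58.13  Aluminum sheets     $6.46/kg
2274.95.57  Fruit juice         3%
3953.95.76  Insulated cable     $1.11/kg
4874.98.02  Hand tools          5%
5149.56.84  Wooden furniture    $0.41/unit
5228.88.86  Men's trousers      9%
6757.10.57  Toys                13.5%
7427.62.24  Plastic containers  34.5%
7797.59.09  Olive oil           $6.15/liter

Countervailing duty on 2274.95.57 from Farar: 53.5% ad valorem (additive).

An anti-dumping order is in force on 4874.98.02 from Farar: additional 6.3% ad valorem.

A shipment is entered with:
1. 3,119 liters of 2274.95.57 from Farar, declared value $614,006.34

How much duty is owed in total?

Line 1 (2274.95.57, Farar, 3,119 liters, $614,006.34):
Base rate for 2274.95.57 is 3%.
Additional duty on 2274.95.57 from Farar: +53.5%. Applied ad valorem rate: 3% + 53.5% = 56.5%.
Duty = $614,006.34 × 56.5% = $346,913.58.

$346,913.58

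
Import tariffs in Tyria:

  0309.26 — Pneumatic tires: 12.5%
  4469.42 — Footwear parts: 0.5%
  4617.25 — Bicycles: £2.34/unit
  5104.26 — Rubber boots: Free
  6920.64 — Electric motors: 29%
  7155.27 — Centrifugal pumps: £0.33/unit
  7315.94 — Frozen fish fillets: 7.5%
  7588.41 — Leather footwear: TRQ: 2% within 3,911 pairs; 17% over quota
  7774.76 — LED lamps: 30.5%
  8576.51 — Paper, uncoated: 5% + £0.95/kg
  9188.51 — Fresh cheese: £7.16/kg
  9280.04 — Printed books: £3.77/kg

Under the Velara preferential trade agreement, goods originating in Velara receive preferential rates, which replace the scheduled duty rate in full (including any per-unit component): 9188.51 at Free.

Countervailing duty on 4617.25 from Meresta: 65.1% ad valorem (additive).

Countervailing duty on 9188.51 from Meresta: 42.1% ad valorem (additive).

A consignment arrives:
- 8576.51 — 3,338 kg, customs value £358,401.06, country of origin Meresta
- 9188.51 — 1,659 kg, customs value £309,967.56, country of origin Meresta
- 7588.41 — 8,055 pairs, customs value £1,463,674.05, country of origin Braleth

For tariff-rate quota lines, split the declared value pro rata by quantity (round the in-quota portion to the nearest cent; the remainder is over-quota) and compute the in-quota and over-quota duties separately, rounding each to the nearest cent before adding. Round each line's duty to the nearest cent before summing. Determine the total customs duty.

£305,690.35

Line 1 (8576.51, Meresta, 3,338 kg, £358,401.06):
Base rate for 8576.51 is 5% + £0.95/kg.
Duty = £358,401.06 × 5% + 3,338 × £0.95 = £21,091.15.
Line 2 (9188.51, Meresta, 1,659 kg, £309,967.56):
Base rate for 9188.51 is £7.16/kg.
9188.51 has an FTA preferential rate, but origin Meresta is not Velara; base rate stands.
Additional duty on 9188.51 from Meresta: +42.1% ad valorem. Applied ad valorem rate = 42.1%.
Duty = £309,967.56 × 42.1% + 1,659 × £7.16 = £142,374.78.
Line 3 (7588.41, Braleth, 8,055 pairs, £1,463,674.05):
Code 7588.41 is under a tariff-rate quota (threshold 3,911 pairs). In-quota: 3,911 pairs at 2%; over-quota: 4,144 pairs at 17%.
Pro-rata value split: in-quota = £1,463,674.05 × 3,911/8,055 = £710,667.81; over-quota = £1,463,674.05 − £710,667.81 = £753,006.24.
In-quota duty = £710,667.81 × 2% = £14,213.36. Over-quota duty = £753,006.24 × 17% = £128,011.06.
Line duty = £14,213.36 + £128,011.06 = £142,224.42.
Total = £21,091.15 + £142,374.78 + £142,224.42 = £305,690.35.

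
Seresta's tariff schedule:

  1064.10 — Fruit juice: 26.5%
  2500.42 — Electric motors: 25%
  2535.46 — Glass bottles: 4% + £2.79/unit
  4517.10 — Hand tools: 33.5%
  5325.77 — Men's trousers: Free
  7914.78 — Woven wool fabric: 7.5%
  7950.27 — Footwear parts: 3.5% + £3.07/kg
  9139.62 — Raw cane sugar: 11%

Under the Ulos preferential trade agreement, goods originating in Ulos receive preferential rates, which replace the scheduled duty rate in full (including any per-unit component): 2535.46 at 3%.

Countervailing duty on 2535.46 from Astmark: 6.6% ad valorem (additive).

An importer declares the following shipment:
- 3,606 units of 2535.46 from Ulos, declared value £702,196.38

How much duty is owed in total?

Line 1 (2535.46, Ulos, 3,606 units, £702,196.38):
Base rate for 2535.46 is 4% + £2.79/unit.
Origin Ulos qualifies under the Seresta–Ulos agreement and 2535.46 is covered: preferential rate 3% applies instead.
The additional-duty order on 2535.46 targets Astmark, not Ulos; it does not apply.
Duty = £702,196.38 × 3% = £21,065.89.

£21,065.89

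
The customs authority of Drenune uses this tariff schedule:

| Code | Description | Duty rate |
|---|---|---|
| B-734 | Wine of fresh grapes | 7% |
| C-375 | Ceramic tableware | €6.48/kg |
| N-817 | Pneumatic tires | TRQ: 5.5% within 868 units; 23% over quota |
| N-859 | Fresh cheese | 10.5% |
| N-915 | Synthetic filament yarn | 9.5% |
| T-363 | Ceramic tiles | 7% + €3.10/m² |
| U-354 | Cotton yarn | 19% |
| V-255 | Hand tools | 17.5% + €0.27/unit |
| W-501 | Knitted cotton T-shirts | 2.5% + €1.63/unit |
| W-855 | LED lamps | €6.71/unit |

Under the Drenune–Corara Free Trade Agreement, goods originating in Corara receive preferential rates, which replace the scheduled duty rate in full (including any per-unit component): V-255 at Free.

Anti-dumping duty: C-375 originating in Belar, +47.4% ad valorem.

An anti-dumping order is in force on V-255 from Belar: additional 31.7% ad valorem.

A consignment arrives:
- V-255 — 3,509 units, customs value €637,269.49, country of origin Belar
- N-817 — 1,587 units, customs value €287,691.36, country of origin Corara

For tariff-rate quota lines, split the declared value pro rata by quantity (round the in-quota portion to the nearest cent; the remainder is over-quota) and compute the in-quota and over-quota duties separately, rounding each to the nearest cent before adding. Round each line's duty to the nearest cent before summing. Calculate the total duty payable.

Line 1 (V-255, Belar, 3,509 units, €637,269.49):
Base rate for V-255 is 17.5% + €0.27/unit.
V-255 has an FTA preferential rate, but origin Belar is not Corara; base rate stands.
Additional duty on V-255 from Belar: +31.7%. Applied ad valorem rate: 17.5% + 31.7% = 49.2%.
Duty = €637,269.49 × 49.2% + 3,509 × €0.27 = €314,484.02.
Line 2 (N-817, Corara, 1,587 units, €287,691.36):
Code N-817 is under a tariff-rate quota (threshold 868 units). In-quota: 868 units at 5.5%; over-quota: 719 units at 23%.
Pro-rata value split: in-quota = €287,691.36 × 868/1,587 = €157,351.04; over-quota = €287,691.36 − €157,351.04 = €130,340.32.
In-quota duty = €157,351.04 × 5.5% = €8,654.31. Over-quota duty = €130,340.32 × 23% = €29,978.27.
Line duty = €8,654.31 + €29,978.27 = €38,632.58.
Total = €314,484.02 + €38,632.58 = €353,116.60.

€353,116.60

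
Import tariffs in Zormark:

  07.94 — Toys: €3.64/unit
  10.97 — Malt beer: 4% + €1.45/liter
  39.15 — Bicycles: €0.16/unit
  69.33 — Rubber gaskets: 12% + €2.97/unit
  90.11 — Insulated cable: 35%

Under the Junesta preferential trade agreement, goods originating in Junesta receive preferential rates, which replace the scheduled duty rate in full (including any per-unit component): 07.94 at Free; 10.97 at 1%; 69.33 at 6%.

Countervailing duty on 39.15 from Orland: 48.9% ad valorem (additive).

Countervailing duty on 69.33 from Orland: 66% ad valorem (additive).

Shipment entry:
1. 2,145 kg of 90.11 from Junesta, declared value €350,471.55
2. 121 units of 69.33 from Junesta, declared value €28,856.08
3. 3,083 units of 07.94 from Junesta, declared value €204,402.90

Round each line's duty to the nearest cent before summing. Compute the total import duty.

€124,396.40

Line 1 (90.11, Junesta, 2,145 kg, €350,471.55):
Base rate for 90.11 is 35%.
Origin Junesta is the FTA partner but 90.11 is not on the preference list; base rate stands.
Duty = €350,471.55 × 35% = €122,665.04.
Line 2 (69.33, Junesta, 121 units, €28,856.08):
Base rate for 69.33 is 12% + €2.97/unit.
Origin Junesta qualifies under the Zormark–Junesta agreement and 69.33 is covered: preferential rate 6% applies instead.
The additional-duty order on 69.33 targets Orland, not Junesta; it does not apply.
Duty = €28,856.08 × 6% = €1,731.36.
Line 3 (07.94, Junesta, 3,083 units, €204,402.90):
Base rate for 07.94 is €3.64/unit.
Origin Junesta qualifies under the Zormark–Junesta agreement and 07.94 is covered: preferential rate Free applies instead.
Duty = €204,402.90 × 0% = €0.00.
Total = €122,665.04 + €1,731.36 + €0.00 = €124,396.40.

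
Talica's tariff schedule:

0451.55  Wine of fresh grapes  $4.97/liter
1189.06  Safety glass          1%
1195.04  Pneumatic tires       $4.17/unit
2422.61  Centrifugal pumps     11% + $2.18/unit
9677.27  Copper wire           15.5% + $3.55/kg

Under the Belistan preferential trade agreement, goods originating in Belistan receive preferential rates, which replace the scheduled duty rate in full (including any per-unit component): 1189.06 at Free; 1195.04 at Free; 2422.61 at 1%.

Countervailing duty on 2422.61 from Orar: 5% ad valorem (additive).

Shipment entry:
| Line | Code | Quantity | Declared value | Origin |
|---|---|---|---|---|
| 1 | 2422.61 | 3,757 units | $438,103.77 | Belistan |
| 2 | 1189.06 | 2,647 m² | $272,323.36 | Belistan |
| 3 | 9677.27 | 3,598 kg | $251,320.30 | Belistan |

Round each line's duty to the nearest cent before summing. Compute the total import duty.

Line 1 (2422.61, Belistan, 3,757 units, $438,103.77):
Base rate for 2422.61 is 11% + $2.18/unit.
Origin Belistan qualifies under the Talica–Belistan agreement and 2422.61 is covered: preferential rate 1% applies instead.
The additional-duty order on 2422.61 targets Orar, not Belistan; it does not apply.
Duty = $438,103.77 × 1% = $4,381.04.
Line 2 (1189.06, Belistan, 2,647 m², $272,323.36):
Base rate for 1189.06 is 1%.
Origin Belistan qualifies under the Talica–Belistan agreement and 1189.06 is covered: preferential rate Free applies instead.
Duty = $272,323.36 × 0% = $0.00.
Line 3 (9677.27, Belistan, 3,598 kg, $251,320.30):
Base rate for 9677.27 is 15.5% + $3.55/kg.
Origin Belistan is the FTA partner but 9677.27 is not on the preference list; base rate stands.
Duty = $251,320.30 × 15.5% + 3,598 × $3.55 = $51,727.55.
Total = $4,381.04 + $0.00 + $51,727.55 = $56,108.59.

$56,108.59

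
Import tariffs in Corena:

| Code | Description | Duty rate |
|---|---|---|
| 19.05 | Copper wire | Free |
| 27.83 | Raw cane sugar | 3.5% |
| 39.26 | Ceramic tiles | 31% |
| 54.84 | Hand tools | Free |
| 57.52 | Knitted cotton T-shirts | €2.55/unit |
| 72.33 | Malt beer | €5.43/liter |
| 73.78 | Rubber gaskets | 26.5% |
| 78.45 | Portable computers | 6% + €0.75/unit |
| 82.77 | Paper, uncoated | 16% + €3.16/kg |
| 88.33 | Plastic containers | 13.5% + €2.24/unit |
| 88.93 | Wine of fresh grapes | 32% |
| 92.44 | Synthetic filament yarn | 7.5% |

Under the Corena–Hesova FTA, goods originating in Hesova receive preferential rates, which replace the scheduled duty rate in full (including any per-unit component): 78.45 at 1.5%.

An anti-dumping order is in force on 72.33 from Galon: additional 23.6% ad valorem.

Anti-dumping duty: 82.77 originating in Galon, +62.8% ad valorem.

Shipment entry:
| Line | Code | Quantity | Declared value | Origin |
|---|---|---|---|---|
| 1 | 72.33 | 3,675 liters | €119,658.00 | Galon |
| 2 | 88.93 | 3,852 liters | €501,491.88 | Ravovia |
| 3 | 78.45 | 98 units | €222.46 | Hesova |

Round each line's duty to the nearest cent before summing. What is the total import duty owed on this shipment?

€208,675.28

Line 1 (72.33, Galon, 3,675 liters, €119,658.00):
Base rate for 72.33 is €5.43/liter.
Additional duty on 72.33 from Galon: +23.6% ad valorem. Applied ad valorem rate = 23.6%.
Duty = €119,658.00 × 23.6% + 3,675 × €5.43 = €48,194.54.
Line 2 (88.93, Ravovia, 3,852 liters, €501,491.88):
Base rate for 88.93 is 32%.
Duty = €501,491.88 × 32% = €160,477.40.
Line 3 (78.45, Hesova, 98 units, €222.46):
Base rate for 78.45 is 6% + €0.75/unit.
Origin Hesova qualifies under the Corena–Hesova agreement and 78.45 is covered: preferential rate 1.5% applies instead.
Duty = €222.46 × 1.5% = €3.34.
Total = €48,194.54 + €160,477.40 + €3.34 = €208,675.28.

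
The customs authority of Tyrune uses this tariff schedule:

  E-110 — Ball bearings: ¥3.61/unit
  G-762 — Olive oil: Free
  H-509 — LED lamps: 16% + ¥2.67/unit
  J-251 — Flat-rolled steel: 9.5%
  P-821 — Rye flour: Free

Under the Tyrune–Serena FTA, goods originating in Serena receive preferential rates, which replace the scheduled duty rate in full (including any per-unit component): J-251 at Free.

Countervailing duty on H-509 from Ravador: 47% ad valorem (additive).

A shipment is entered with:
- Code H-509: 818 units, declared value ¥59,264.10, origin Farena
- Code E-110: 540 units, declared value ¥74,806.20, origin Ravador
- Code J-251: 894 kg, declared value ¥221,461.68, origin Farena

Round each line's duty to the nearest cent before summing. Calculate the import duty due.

Line 1 (H-509, Farena, 818 units, ¥59,264.10):
Base rate for H-509 is 16% + ¥2.67/unit.
The additional-duty order on H-509 targets Ravador, not Farena; it does not apply.
Duty = ¥59,264.10 × 16% + 818 × ¥2.67 = ¥11,666.32.
Line 2 (E-110, Ravador, 540 units, ¥74,806.20):
Base rate for E-110 is ¥3.61/unit.
Duty = 540 × ¥3.61 = ¥1,949.40.
Line 3 (J-251, Farena, 894 kg, ¥221,461.68):
Base rate for J-251 is 9.5%.
J-251 has an FTA preferential rate, but origin Farena is not Serena; base rate stands.
Duty = ¥221,461.68 × 9.5% = ¥21,038.86.
Total = ¥11,666.32 + ¥1,949.40 + ¥21,038.86 = ¥34,654.58.

¥34,654.58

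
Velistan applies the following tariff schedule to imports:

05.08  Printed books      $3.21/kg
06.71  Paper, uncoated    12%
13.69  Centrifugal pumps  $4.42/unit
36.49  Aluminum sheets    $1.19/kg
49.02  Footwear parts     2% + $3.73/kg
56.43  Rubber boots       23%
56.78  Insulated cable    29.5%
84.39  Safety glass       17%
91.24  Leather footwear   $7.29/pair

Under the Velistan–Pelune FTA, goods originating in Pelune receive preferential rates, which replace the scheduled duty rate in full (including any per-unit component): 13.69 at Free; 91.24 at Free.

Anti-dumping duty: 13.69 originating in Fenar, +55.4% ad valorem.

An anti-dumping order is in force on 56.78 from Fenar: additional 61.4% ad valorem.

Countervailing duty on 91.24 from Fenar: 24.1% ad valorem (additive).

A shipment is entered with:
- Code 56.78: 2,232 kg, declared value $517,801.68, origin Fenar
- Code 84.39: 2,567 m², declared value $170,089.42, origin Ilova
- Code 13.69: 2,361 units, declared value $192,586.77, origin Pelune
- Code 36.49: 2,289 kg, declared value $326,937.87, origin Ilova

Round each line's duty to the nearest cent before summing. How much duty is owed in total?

$502,320.84

Line 1 (56.78, Fenar, 2,232 kg, $517,801.68):
Base rate for 56.78 is 29.5%.
Additional duty on 56.78 from Fenar: +61.4%. Applied ad valorem rate: 29.5% + 61.4% = 90.9%.
Duty = $517,801.68 × 90.9% = $470,681.73.
Line 2 (84.39, Ilova, 2,567 m², $170,089.42):
Base rate for 84.39 is 17%.
Duty = $170,089.42 × 17% = $28,915.20.
Line 3 (13.69, Pelune, 2,361 units, $192,586.77):
Base rate for 13.69 is $4.42/unit.
Origin Pelune qualifies under the Velistan–Pelune agreement and 13.69 is covered: preferential rate Free applies instead.
The additional-duty order on 13.69 targets Fenar, not Pelune; it does not apply.
Duty = $192,586.77 × 0% = $0.00.
Line 4 (36.49, Ilova, 2,289 kg, $326,937.87):
Base rate for 36.49 is $1.19/kg.
Duty = 2,289 × $1.19 = $2,723.91.
Total = $470,681.73 + $28,915.20 + $0.00 + $2,723.91 = $502,320.84.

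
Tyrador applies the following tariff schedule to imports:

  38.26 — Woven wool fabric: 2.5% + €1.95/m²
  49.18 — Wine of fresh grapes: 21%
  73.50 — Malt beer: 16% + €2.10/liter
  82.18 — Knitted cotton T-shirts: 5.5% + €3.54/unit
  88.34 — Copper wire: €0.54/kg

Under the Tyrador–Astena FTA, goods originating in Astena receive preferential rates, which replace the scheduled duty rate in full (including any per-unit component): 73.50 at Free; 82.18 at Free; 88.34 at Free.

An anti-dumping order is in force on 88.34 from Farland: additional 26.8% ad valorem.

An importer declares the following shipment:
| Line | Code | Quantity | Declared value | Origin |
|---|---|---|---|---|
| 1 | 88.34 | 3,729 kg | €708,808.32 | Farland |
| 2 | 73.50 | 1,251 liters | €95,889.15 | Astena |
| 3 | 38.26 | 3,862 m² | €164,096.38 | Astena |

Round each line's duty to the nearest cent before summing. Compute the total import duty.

Line 1 (88.34, Farland, 3,729 kg, €708,808.32):
Base rate for 88.34 is €0.54/kg.
88.34 has an FTA preferential rate, but origin Farland is not Astena; base rate stands.
Additional duty on 88.34 from Farland: +26.8% ad valorem. Applied ad valorem rate = 26.8%.
Duty = €708,808.32 × 26.8% + 3,729 × €0.54 = €191,974.29.
Line 2 (73.50, Astena, 1,251 liters, €95,889.15):
Base rate for 73.50 is 16% + €2.10/liter.
Origin Astena qualifies under the Tyrador–Astena agreement and 73.50 is covered: preferential rate Free applies instead.
Duty = €95,889.15 × 0% = €0.00.
Line 3 (38.26, Astena, 3,862 m², €164,096.38):
Base rate for 38.26 is 2.5% + €1.95/m².
Origin Astena is the FTA partner but 38.26 is not on the preference list; base rate stands.
Duty = €164,096.38 × 2.5% + 3,862 × €1.95 = €11,633.31.
Total = €191,974.29 + €0.00 + €11,633.31 = €203,607.60.

€203,607.60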